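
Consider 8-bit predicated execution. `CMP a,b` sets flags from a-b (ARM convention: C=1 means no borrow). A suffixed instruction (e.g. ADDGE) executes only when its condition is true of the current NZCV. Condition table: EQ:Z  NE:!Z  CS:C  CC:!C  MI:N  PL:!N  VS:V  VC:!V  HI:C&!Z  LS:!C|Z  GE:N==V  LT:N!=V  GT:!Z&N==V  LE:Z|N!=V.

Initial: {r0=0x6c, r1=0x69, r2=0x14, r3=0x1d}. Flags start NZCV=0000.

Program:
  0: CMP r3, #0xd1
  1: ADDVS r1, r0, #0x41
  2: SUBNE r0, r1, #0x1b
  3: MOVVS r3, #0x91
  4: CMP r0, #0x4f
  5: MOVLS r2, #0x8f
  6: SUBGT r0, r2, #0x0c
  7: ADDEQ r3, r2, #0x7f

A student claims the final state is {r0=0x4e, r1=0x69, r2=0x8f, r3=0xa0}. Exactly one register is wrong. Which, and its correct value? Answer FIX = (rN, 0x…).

[0] flags=0000 → (cmp)
[1] flags=0000 VS?F → skip
[2] flags=0000 NE?T → r0=0x4e
[3] flags=0000 VS?F → skip
[4] flags=1000 → (cmp)
[5] flags=1000 LS?T → r2=0x8f
[6] flags=1000 GT?F → skip
[7] flags=1000 EQ?F → skip

FIX = (r3, 0x1d)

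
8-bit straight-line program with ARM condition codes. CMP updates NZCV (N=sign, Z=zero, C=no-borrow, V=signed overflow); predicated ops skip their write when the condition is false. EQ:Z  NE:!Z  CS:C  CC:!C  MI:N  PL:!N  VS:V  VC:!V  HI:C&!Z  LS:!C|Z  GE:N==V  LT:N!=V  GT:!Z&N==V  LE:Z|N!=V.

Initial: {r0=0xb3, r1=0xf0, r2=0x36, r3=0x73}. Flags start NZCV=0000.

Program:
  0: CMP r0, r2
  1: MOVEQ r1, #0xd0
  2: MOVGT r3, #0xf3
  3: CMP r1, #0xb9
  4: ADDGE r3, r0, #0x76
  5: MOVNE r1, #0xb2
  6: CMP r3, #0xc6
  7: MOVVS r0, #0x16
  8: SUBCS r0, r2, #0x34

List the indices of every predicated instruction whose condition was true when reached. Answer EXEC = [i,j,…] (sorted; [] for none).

EXEC = [4,5]

0: ✓ CMP  NZCV=0011
1: · MOVEQ
2: · MOVGT
3: ✓ CMP  NZCV=0010
4: ✓ ADDGE  r3←0x29
5: ✓ MOVNE  r1←0xb2
6: ✓ CMP  NZCV=0000
7: · MOVVS
8: · SUBCS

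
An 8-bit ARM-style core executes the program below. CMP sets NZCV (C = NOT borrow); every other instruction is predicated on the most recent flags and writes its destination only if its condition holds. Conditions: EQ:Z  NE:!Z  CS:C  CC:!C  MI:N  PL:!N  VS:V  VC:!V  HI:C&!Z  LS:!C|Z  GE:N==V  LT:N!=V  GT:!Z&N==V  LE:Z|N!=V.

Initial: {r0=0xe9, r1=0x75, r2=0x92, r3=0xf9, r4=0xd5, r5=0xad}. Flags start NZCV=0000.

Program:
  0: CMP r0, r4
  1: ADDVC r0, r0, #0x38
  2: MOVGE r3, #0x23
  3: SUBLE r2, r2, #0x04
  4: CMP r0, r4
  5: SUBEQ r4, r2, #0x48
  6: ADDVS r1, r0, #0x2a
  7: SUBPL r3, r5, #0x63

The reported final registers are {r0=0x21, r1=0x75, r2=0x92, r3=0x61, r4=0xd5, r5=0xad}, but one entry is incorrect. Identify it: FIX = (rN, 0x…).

[0] flags=0010 → (cmp)
[1] flags=0010 VC?T → r0=0x21
[2] flags=0010 GE?T → r3=0x23
[3] flags=0010 LE?F → skip
[4] flags=0000 → (cmp)
[5] flags=0000 EQ?F → skip
[6] flags=0000 VS?F → skip
[7] flags=0000 PL?T → r3=0x4a

FIX = (r3, 0x4a)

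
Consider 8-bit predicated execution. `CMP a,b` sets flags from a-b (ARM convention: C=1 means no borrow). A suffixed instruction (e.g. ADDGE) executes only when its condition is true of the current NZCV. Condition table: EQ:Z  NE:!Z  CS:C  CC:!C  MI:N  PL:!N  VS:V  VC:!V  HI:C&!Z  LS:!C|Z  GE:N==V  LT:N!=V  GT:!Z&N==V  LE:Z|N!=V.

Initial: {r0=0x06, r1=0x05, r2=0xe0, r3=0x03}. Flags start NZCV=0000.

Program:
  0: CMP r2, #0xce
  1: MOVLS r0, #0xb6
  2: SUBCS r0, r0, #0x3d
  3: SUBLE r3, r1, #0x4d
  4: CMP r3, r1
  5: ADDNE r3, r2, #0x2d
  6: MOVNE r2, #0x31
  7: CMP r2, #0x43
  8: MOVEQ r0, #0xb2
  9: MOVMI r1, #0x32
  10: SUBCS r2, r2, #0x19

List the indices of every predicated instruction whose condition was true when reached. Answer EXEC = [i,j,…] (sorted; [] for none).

EXEC = [2,5,6,9]

[0] flags=0010 → (cmp)
[1] flags=0010 LS?F → skip
[2] flags=0010 CS?T → r0=0xc9
[3] flags=0010 LE?F → skip
[4] flags=1000 → (cmp)
[5] flags=1000 NE?T → r3=0x0d
[6] flags=1000 NE?T → r2=0x31
[7] flags=1000 → (cmp)
[8] flags=1000 EQ?F → skip
[9] flags=1000 MI?T → r1=0x32
[10] flags=1000 CS?F → skip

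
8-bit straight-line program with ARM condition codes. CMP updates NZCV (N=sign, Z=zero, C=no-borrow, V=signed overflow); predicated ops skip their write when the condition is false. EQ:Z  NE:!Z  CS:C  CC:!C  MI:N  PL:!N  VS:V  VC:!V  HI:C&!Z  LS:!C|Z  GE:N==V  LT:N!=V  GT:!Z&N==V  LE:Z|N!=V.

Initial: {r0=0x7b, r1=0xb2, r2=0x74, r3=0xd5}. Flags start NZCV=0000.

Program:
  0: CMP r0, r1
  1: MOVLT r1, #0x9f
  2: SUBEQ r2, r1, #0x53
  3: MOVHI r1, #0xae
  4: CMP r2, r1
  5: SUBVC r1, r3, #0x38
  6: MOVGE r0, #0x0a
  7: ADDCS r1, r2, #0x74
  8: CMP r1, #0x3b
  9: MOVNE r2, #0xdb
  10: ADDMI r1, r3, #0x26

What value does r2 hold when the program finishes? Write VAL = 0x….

VAL = 0xdb

[0] flags=1001 → (cmp)
[1] flags=1001 LT?F → skip
[2] flags=1001 EQ?F → skip
[3] flags=1001 HI?F → skip
[4] flags=1001 → (cmp)
[5] flags=1001 VC?F → skip
[6] flags=1001 GE?T → r0=0x0a
[7] flags=1001 CS?F → skip
[8] flags=0011 → (cmp)
[9] flags=0011 NE?T → r2=0xdb
[10] flags=0011 MI?F → skip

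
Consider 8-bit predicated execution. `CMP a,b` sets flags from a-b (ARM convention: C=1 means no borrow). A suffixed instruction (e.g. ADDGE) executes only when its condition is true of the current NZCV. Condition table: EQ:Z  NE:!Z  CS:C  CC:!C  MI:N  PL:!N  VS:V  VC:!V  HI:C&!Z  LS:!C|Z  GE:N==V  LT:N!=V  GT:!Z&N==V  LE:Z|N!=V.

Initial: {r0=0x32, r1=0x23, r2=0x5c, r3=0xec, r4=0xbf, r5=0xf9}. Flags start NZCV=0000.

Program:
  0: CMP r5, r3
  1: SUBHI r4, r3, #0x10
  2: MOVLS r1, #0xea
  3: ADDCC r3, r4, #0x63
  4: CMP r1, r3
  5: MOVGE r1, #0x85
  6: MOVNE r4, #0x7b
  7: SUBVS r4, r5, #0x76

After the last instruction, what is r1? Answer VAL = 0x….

[0] flags=0010 → (cmp)
[1] flags=0010 HI?T → r4=0xdc
[2] flags=0010 LS?F → skip
[3] flags=0010 CC?F → skip
[4] flags=0000 → (cmp)
[5] flags=0000 GE?T → r1=0x85
[6] flags=0000 NE?T → r4=0x7b
[7] flags=0000 VS?F → skip

VAL = 0x85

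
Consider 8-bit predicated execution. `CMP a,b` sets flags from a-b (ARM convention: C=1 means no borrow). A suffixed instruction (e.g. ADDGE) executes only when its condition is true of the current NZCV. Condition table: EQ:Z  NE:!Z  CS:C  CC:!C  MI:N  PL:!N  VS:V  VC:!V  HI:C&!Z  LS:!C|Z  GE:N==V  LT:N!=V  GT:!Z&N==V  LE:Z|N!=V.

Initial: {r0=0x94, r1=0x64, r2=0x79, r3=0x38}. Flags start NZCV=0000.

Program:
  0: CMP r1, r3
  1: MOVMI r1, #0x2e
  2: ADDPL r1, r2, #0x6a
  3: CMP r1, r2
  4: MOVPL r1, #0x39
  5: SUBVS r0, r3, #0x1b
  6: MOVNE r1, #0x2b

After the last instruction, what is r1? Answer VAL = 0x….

[0] flags=0010 → (cmp)
[1] flags=0010 MI?F → skip
[2] flags=0010 PL?T → r1=0xe3
[3] flags=0011 → (cmp)
[4] flags=0011 PL?T → r1=0x39
[5] flags=0011 VS?T → r0=0x1d
[6] flags=0011 NE?T → r1=0x2b

VAL = 0x2b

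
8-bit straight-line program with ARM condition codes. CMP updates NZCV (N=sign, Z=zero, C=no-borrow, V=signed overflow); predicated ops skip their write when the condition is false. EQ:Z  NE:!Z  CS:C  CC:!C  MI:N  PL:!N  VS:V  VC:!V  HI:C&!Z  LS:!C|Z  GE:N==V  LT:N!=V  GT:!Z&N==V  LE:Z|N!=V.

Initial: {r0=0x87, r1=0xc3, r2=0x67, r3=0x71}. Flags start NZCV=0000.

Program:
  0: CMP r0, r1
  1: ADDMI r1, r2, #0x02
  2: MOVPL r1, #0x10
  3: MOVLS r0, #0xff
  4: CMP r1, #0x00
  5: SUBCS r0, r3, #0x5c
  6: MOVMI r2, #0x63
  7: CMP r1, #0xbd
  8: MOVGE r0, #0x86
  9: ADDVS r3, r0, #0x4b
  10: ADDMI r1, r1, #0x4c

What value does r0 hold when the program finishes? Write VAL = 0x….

VAL = 0x86

0: ✓ CMP  NZCV=1000
1: ✓ ADDMI  r1←0x69
2: · MOVPL
3: ✓ MOVLS  r0←0xff
4: ✓ CMP  NZCV=0010
5: ✓ SUBCS  r0←0x15
6: · MOVMI
7: ✓ CMP  NZCV=1001
8: ✓ MOVGE  r0←0x86
9: ✓ ADDVS  r3←0xd1
10: ✓ ADDMI  r1←0xb5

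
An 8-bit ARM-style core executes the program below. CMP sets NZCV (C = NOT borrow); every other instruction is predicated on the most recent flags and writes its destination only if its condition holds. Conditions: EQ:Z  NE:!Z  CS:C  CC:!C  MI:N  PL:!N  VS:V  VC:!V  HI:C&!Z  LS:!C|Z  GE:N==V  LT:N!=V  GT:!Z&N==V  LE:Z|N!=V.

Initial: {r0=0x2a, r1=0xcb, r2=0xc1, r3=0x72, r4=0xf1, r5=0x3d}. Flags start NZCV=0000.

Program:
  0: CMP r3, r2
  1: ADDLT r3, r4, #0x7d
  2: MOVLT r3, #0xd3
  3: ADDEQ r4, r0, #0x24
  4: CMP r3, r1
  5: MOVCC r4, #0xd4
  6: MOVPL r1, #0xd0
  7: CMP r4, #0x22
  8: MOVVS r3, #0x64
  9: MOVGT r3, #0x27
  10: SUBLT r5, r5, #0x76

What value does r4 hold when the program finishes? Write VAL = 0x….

0: ✓ CMP  NZCV=1001
1: · ADDLT
2: · MOVLT
3: · ADDEQ
4: ✓ CMP  NZCV=1001
5: ✓ MOVCC  r4←0xd4
6: · MOVPL
7: ✓ CMP  NZCV=1010
8: · MOVVS
9: · MOVGT
10: ✓ SUBLT  r5←0xc7

VAL = 0xd4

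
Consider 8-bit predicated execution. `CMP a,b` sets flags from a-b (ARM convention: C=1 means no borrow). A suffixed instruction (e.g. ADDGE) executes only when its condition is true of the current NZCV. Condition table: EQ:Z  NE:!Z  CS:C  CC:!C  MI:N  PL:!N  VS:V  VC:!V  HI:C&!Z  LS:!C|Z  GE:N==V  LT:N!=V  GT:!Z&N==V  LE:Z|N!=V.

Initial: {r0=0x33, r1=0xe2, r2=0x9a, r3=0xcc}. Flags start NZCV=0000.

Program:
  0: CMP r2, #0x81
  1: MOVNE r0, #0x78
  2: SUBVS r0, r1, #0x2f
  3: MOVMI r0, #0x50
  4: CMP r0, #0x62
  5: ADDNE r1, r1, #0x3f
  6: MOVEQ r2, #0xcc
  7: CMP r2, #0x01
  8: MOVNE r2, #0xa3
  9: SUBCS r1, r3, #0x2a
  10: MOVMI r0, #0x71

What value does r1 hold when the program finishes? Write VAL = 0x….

[0] flags=0010 → (cmp)
[1] flags=0010 NE?T → r0=0x78
[2] flags=0010 VS?F → skip
[3] flags=0010 MI?F → skip
[4] flags=0010 → (cmp)
[5] flags=0010 NE?T → r1=0x21
[6] flags=0010 EQ?F → skip
[7] flags=1010 → (cmp)
[8] flags=1010 NE?T → r2=0xa3
[9] flags=1010 CS?T → r1=0xa2
[10] flags=1010 MI?T → r0=0x71

VAL = 0xa2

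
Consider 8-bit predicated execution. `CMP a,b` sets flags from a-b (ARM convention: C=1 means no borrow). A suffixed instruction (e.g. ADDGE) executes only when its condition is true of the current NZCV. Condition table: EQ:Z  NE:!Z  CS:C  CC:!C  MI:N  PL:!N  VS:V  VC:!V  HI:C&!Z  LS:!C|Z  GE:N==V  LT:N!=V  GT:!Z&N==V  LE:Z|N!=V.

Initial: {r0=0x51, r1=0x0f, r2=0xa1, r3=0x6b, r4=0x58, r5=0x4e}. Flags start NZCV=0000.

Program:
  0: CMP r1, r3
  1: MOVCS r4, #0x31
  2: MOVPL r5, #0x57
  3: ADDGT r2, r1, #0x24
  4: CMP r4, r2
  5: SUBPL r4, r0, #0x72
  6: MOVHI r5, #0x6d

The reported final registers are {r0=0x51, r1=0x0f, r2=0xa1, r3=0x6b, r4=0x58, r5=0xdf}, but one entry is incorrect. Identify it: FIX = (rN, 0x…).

0: ✓ CMP  NZCV=1000
1: · MOVCS
2: · MOVPL
3: · ADDGT
4: ✓ CMP  NZCV=1001
5: · SUBPL
6: · MOVHI

FIX = (r5, 0x4e)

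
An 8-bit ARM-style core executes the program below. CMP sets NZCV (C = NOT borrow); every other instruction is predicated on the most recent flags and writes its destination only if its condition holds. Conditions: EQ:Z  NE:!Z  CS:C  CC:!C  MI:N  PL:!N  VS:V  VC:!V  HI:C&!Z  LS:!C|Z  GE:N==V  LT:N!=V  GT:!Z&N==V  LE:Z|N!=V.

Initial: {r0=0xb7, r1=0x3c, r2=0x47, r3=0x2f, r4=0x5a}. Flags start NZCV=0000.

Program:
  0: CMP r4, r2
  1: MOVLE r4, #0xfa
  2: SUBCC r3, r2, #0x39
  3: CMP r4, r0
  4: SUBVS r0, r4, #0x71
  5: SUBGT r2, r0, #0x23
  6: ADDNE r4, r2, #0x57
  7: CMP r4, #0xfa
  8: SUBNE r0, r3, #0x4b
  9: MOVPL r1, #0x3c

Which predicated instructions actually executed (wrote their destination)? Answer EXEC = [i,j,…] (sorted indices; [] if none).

0: ✓ CMP  NZCV=0010
1: · MOVLE
2: · SUBCC
3: ✓ CMP  NZCV=1001
4: ✓ SUBVS  r0←0xe9
5: ✓ SUBGT  r2←0xc6
6: ✓ ADDNE  r4←0x1d
7: ✓ CMP  NZCV=0000
8: ✓ SUBNE  r0←0xe4
9: ✓ MOVPL  r1←0x3c

EXEC = [4,5,6,8,9]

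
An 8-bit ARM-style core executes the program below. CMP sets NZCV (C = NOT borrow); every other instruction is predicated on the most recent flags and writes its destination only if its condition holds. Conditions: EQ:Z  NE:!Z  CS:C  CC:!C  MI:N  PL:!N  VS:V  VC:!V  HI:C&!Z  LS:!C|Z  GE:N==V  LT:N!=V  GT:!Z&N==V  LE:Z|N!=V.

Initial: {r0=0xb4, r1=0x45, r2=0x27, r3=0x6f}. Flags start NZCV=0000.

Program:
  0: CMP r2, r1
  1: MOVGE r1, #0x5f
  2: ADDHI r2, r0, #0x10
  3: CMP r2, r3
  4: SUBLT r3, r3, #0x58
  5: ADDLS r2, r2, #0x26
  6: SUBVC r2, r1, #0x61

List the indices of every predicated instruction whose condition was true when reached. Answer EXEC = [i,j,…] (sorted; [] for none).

[0] flags=1000 → (cmp)
[1] flags=1000 GE?F → skip
[2] flags=1000 HI?F → skip
[3] flags=1000 → (cmp)
[4] flags=1000 LT?T → r3=0x17
[5] flags=1000 LS?T → r2=0x4d
[6] flags=1000 VC?T → r2=0xe4

EXEC = [4,5,6]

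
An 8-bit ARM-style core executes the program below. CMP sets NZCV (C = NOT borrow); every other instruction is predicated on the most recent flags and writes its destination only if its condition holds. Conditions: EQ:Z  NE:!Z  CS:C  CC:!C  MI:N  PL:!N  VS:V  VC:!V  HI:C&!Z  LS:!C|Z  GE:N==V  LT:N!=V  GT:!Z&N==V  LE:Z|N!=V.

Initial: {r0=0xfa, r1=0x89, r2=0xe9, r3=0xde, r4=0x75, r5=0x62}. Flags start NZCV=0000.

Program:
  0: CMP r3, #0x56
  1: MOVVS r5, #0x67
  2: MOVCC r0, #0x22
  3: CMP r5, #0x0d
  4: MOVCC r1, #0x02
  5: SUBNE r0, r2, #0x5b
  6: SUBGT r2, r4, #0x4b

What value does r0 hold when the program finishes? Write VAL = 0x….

VAL = 0x8e

0: ✓ CMP  NZCV=1010
1: · MOVVS
2: · MOVCC
3: ✓ CMP  NZCV=0010
4: · MOVCC
5: ✓ SUBNE  r0←0x8e
6: ✓ SUBGT  r2←0x2a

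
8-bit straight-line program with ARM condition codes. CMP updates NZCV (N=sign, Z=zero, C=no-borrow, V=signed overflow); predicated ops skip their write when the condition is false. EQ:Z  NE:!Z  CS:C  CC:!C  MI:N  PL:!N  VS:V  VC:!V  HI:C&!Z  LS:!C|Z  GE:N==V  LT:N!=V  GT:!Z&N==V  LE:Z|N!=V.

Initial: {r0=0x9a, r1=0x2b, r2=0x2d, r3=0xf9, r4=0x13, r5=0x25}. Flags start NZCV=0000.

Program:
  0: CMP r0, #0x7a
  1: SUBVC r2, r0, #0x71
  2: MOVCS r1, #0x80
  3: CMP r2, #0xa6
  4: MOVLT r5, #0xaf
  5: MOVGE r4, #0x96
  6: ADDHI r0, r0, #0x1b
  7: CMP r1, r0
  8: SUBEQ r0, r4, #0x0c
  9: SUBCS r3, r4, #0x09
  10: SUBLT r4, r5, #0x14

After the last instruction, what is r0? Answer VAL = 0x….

VAL = 0x9a

0: ✓ CMP  NZCV=0011
1: · SUBVC
2: ✓ MOVCS  r1←0x80
3: ✓ CMP  NZCV=1001
4: · MOVLT
5: ✓ MOVGE  r4←0x96
6: · ADDHI
7: ✓ CMP  NZCV=1000
8: · SUBEQ
9: · SUBCS
10: ✓ SUBLT  r4←0x11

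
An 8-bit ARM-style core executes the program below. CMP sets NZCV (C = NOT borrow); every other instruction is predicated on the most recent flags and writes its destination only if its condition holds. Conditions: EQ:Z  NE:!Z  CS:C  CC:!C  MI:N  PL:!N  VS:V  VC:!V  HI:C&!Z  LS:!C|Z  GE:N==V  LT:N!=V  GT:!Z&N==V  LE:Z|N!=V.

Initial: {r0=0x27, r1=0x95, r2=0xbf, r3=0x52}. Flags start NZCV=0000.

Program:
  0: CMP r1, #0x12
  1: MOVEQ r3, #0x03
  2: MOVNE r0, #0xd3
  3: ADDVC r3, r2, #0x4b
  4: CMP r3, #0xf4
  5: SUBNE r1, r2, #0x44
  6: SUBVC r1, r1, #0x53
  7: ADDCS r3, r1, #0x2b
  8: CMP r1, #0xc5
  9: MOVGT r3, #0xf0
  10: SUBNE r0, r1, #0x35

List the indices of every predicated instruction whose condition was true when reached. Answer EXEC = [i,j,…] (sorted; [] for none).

[0] flags=1010 → (cmp)
[1] flags=1010 EQ?F → skip
[2] flags=1010 NE?T → r0=0xd3
[3] flags=1010 VC?T → r3=0x0a
[4] flags=0000 → (cmp)
[5] flags=0000 NE?T → r1=0x7b
[6] flags=0000 VC?T → r1=0x28
[7] flags=0000 CS?F → skip
[8] flags=0000 → (cmp)
[9] flags=0000 GT?T → r3=0xf0
[10] flags=0000 NE?T → r0=0xf3

EXEC = [2,3,5,6,9,10]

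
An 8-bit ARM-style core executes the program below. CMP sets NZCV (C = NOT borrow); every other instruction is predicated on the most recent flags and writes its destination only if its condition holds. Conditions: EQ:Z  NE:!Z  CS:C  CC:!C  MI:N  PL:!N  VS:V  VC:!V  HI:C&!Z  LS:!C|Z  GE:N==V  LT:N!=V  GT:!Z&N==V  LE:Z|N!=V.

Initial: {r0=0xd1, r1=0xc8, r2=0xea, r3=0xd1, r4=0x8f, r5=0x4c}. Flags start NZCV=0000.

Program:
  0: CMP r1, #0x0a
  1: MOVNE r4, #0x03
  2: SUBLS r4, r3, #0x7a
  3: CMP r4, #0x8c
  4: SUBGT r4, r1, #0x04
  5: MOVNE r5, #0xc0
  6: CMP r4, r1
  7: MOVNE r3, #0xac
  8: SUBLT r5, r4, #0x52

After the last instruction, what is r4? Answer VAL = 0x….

0: ✓ CMP  NZCV=1010
1: ✓ MOVNE  r4←0x03
2: · SUBLS
3: ✓ CMP  NZCV=0000
4: ✓ SUBGT  r4←0xc4
5: ✓ MOVNE  r5←0xc0
6: ✓ CMP  NZCV=1000
7: ✓ MOVNE  r3←0xac
8: ✓ SUBLT  r5←0x72

VAL = 0xc4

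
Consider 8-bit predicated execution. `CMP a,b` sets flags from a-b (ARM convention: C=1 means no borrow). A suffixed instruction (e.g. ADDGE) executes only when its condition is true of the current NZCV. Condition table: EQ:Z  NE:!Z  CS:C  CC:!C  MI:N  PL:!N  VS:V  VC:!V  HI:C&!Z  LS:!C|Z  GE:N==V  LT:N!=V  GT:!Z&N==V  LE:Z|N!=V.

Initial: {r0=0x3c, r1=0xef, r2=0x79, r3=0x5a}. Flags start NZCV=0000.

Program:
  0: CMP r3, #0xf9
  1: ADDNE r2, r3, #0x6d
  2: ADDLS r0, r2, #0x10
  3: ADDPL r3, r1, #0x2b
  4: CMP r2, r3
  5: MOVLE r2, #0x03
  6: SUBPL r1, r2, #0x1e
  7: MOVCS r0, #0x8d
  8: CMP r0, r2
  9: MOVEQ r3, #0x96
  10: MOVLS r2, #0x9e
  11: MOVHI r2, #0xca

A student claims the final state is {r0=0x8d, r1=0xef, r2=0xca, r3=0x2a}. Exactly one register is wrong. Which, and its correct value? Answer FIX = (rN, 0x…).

FIX = (r3, 0x1a)

0: ✓ CMP  NZCV=0000
1: ✓ ADDNE  r2←0xc7
2: ✓ ADDLS  r0←0xd7
3: ✓ ADDPL  r3←0x1a
4: ✓ CMP  NZCV=1010
5: ✓ MOVLE  r2←0x03
6: · SUBPL
7: ✓ MOVCS  r0←0x8d
8: ✓ CMP  NZCV=1010
9: · MOVEQ
10: · MOVLS
11: ✓ MOVHI  r2←0xca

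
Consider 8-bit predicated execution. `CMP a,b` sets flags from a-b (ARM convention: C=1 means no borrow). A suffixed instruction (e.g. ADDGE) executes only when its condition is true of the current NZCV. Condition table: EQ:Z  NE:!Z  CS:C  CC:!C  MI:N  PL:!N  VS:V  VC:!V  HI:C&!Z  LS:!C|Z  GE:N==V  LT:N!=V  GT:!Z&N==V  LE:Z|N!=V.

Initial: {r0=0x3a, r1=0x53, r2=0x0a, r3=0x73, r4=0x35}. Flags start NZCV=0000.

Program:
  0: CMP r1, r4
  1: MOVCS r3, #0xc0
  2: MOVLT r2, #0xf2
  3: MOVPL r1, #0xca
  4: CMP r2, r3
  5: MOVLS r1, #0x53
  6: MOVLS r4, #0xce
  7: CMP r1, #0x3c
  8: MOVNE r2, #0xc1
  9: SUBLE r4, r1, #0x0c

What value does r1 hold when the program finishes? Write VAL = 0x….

VAL = 0x53

0: ✓ CMP  NZCV=0010
1: ✓ MOVCS  r3←0xc0
2: · MOVLT
3: ✓ MOVPL  r1←0xca
4: ✓ CMP  NZCV=0000
5: ✓ MOVLS  r1←0x53
6: ✓ MOVLS  r4←0xce
7: ✓ CMP  NZCV=0010
8: ✓ MOVNE  r2←0xc1
9: · SUBLE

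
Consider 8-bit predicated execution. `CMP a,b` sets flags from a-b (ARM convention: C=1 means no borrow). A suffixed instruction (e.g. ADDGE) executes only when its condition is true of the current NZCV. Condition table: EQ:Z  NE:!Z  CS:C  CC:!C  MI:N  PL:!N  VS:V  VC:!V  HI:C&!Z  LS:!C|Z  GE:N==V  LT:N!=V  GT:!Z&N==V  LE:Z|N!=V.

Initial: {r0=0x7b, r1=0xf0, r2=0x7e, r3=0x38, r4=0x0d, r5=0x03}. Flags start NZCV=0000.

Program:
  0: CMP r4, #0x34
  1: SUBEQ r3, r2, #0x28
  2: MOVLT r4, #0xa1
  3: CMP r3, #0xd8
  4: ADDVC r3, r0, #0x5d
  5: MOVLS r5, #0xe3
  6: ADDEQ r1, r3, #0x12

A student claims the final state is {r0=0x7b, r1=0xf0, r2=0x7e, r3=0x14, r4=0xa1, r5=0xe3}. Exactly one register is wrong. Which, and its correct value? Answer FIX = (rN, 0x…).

[0] flags=1000 → (cmp)
[1] flags=1000 EQ?F → skip
[2] flags=1000 LT?T → r4=0xa1
[3] flags=0000 → (cmp)
[4] flags=0000 VC?T → r3=0xd8
[5] flags=0000 LS?T → r5=0xe3
[6] flags=0000 EQ?F → skip

FIX = (r3, 0xd8)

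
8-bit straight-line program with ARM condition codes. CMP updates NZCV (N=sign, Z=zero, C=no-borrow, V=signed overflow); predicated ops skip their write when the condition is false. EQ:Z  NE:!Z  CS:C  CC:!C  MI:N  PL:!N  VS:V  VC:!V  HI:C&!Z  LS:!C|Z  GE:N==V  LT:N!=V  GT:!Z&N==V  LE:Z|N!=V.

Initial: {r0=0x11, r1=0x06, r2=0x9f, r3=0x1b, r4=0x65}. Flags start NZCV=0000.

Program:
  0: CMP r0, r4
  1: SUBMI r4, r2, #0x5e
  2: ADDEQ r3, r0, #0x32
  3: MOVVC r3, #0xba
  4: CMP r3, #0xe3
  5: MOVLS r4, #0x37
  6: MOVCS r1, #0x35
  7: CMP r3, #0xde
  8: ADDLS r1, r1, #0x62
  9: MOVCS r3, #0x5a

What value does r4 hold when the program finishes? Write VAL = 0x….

VAL = 0x37

[0] flags=1000 → (cmp)
[1] flags=1000 MI?T → r4=0x41
[2] flags=1000 EQ?F → skip
[3] flags=1000 VC?T → r3=0xba
[4] flags=1000 → (cmp)
[5] flags=1000 LS?T → r4=0x37
[6] flags=1000 CS?F → skip
[7] flags=1000 → (cmp)
[8] flags=1000 LS?T → r1=0x68
[9] flags=1000 CS?F → skip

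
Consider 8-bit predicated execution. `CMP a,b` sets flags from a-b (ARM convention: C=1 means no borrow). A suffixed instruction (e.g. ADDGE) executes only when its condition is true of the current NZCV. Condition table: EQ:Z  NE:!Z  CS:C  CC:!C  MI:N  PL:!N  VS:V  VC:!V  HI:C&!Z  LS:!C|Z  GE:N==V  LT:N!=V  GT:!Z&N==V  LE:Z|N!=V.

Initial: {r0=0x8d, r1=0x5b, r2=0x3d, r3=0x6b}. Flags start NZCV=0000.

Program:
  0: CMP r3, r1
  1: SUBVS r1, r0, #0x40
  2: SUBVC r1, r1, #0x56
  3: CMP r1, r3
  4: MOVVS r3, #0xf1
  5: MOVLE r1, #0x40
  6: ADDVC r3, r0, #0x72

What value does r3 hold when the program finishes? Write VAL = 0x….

[0] flags=0010 → (cmp)
[1] flags=0010 VS?F → skip
[2] flags=0010 VC?T → r1=0x05
[3] flags=1000 → (cmp)
[4] flags=1000 VS?F → skip
[5] flags=1000 LE?T → r1=0x40
[6] flags=1000 VC?T → r3=0xff

VAL = 0xff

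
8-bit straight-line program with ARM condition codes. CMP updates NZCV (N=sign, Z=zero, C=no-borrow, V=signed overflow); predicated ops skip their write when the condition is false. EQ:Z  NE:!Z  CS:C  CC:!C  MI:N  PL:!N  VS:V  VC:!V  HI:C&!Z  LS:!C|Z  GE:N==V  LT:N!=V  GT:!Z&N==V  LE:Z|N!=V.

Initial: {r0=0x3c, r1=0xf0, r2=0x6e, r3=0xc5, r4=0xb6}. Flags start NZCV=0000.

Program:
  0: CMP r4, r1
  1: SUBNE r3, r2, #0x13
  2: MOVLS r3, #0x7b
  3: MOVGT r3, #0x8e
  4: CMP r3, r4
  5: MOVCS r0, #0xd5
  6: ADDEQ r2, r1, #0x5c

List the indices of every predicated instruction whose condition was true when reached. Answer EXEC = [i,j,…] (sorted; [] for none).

[0] flags=1000 → (cmp)
[1] flags=1000 NE?T → r3=0x5b
[2] flags=1000 LS?T → r3=0x7b
[3] flags=1000 GT?F → skip
[4] flags=1001 → (cmp)
[5] flags=1001 CS?F → skip
[6] flags=1001 EQ?F → skip

EXEC = [1,2]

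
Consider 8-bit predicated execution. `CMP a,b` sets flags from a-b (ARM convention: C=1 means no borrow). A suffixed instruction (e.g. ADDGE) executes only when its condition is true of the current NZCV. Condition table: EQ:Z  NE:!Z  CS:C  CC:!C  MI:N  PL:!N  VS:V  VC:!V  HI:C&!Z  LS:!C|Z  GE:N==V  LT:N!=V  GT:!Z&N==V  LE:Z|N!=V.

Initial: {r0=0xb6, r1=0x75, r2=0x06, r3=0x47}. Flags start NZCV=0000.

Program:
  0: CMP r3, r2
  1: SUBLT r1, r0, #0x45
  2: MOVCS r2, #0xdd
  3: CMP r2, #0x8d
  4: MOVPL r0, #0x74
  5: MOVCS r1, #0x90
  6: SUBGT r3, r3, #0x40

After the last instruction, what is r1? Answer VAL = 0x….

[0] flags=0010 → (cmp)
[1] flags=0010 LT?F → skip
[2] flags=0010 CS?T → r2=0xdd
[3] flags=0010 → (cmp)
[4] flags=0010 PL?T → r0=0x74
[5] flags=0010 CS?T → r1=0x90
[6] flags=0010 GT?T → r3=0x07

VAL = 0x90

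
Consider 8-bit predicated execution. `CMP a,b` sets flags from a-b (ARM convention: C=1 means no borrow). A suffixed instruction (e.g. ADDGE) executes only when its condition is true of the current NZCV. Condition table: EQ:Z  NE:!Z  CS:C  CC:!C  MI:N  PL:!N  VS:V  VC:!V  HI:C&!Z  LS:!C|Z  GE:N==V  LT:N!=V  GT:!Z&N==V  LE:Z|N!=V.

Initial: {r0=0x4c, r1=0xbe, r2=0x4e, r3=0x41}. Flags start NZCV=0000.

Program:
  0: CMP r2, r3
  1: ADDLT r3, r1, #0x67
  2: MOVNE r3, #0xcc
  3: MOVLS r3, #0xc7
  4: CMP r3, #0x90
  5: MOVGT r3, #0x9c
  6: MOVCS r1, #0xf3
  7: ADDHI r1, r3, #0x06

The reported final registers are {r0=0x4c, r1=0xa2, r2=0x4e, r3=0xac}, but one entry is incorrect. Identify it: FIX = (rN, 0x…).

[0] flags=0010 → (cmp)
[1] flags=0010 LT?F → skip
[2] flags=0010 NE?T → r3=0xcc
[3] flags=0010 LS?F → skip
[4] flags=0010 → (cmp)
[5] flags=0010 GT?T → r3=0x9c
[6] flags=0010 CS?T → r1=0xf3
[7] flags=0010 HI?T → r1=0xa2

FIX = (r3, 0x9c)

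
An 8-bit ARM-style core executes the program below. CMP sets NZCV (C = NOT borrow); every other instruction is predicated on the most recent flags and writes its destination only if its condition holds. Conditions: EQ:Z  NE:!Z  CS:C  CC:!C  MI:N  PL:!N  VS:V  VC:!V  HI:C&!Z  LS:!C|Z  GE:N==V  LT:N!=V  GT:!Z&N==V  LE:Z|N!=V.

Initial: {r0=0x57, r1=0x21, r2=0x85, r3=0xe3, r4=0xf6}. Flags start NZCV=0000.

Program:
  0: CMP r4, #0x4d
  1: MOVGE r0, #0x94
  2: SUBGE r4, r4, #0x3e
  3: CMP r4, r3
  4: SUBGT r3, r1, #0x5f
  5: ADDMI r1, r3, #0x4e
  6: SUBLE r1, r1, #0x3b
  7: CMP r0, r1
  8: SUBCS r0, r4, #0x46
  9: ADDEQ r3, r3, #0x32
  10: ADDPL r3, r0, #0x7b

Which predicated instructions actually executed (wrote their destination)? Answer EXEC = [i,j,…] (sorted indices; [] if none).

EXEC = [4,8,10]

0: ✓ CMP  NZCV=1010
1: · MOVGE
2: · SUBGE
3: ✓ CMP  NZCV=0010
4: ✓ SUBGT  r3←0xc2
5: · ADDMI
6: · SUBLE
7: ✓ CMP  NZCV=0010
8: ✓ SUBCS  r0←0xb0
9: · ADDEQ
10: ✓ ADDPL  r3←0x2b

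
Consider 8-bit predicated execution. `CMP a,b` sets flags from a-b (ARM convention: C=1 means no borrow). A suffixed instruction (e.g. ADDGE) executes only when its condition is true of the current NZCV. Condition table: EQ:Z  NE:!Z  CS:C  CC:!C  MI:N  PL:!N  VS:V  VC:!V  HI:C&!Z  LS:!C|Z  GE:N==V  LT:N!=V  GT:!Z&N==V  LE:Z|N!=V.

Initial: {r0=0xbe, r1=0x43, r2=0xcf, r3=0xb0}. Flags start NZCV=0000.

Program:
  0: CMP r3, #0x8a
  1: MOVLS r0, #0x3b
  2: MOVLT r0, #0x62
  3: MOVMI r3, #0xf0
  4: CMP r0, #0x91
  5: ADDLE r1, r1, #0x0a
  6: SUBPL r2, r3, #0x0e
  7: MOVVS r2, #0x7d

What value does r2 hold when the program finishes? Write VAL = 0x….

VAL = 0xa2

0: ✓ CMP  NZCV=0010
1: · MOVLS
2: · MOVLT
3: · MOVMI
4: ✓ CMP  NZCV=0010
5: · ADDLE
6: ✓ SUBPL  r2←0xa2
7: · MOVVS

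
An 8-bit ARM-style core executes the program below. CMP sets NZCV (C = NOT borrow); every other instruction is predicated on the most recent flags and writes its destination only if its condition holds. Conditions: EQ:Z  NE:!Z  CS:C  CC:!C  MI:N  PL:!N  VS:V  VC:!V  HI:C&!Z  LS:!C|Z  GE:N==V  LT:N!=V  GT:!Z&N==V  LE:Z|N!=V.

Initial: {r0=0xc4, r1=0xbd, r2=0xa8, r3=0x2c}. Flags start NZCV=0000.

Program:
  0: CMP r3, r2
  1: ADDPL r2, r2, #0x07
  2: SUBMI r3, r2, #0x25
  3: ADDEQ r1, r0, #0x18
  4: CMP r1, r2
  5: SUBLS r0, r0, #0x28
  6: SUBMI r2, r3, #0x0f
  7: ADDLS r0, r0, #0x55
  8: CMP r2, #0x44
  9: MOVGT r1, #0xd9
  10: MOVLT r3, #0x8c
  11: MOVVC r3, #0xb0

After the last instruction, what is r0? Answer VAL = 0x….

VAL = 0xc4

[0] flags=1001 → (cmp)
[1] flags=1001 PL?F → skip
[2] flags=1001 MI?T → r3=0x83
[3] flags=1001 EQ?F → skip
[4] flags=0010 → (cmp)
[5] flags=0010 LS?F → skip
[6] flags=0010 MI?F → skip
[7] flags=0010 LS?F → skip
[8] flags=0011 → (cmp)
[9] flags=0011 GT?F → skip
[10] flags=0011 LT?T → r3=0x8c
[11] flags=0011 VC?F → skip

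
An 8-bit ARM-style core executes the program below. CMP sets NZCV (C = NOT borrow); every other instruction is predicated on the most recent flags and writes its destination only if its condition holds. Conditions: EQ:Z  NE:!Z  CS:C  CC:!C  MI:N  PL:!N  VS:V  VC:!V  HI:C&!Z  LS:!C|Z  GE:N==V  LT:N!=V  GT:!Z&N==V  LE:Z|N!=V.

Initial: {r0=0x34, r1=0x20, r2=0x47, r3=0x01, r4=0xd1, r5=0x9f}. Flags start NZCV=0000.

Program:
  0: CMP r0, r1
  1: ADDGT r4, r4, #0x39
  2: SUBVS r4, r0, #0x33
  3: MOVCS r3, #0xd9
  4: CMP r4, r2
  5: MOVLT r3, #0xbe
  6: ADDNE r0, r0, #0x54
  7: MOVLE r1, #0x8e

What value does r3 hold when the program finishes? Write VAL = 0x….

0: ✓ CMP  NZCV=0010
1: ✓ ADDGT  r4←0x0a
2: · SUBVS
3: ✓ MOVCS  r3←0xd9
4: ✓ CMP  NZCV=1000
5: ✓ MOVLT  r3←0xbe
6: ✓ ADDNE  r0←0x88
7: ✓ MOVLE  r1←0x8e

VAL = 0xbe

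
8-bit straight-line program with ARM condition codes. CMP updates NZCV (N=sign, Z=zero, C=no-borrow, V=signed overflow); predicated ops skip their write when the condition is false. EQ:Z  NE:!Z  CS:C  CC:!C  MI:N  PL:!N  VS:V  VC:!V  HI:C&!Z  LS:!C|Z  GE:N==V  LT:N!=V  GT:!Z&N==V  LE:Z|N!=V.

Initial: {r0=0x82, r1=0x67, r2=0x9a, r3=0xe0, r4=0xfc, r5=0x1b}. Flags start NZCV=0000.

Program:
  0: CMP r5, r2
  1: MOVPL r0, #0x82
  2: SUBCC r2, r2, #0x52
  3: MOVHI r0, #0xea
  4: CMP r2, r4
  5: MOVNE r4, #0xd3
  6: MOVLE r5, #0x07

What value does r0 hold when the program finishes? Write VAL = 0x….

VAL = 0x82

[0] flags=1001 → (cmp)
[1] flags=1001 PL?F → skip
[2] flags=1001 CC?T → r2=0x48
[3] flags=1001 HI?F → skip
[4] flags=0000 → (cmp)
[5] flags=0000 NE?T → r4=0xd3
[6] flags=0000 LE?F → skip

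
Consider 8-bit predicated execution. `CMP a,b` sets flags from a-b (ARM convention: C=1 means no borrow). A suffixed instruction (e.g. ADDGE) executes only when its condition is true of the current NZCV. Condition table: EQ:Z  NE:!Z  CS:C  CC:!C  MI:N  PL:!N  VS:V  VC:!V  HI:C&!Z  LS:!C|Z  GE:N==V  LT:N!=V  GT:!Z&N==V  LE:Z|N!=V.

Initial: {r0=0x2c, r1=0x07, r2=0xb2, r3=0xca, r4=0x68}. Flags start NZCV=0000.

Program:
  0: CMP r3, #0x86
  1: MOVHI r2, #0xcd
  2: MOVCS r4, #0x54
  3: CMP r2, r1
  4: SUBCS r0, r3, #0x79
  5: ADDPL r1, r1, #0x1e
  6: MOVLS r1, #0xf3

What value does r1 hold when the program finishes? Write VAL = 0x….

VAL = 0x07

0: ✓ CMP  NZCV=0010
1: ✓ MOVHI  r2←0xcd
2: ✓ MOVCS  r4←0x54
3: ✓ CMP  NZCV=1010
4: ✓ SUBCS  r0←0x51
5: · ADDPL
6: · MOVLS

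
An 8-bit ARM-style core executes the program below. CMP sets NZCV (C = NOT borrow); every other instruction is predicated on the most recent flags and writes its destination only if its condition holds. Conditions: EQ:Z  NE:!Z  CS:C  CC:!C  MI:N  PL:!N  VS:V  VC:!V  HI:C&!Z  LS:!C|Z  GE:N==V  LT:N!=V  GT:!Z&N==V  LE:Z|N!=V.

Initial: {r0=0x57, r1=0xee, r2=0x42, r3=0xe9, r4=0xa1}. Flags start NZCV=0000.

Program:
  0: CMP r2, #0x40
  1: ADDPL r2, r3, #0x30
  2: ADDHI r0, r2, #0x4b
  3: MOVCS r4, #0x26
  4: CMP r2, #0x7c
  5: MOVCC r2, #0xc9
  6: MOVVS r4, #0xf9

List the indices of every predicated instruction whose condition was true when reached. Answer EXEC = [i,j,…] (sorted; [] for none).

EXEC = [1,2,3,5]

0: ✓ CMP  NZCV=0010
1: ✓ ADDPL  r2←0x19
2: ✓ ADDHI  r0←0x64
3: ✓ MOVCS  r4←0x26
4: ✓ CMP  NZCV=1000
5: ✓ MOVCC  r2←0xc9
6: · MOVVS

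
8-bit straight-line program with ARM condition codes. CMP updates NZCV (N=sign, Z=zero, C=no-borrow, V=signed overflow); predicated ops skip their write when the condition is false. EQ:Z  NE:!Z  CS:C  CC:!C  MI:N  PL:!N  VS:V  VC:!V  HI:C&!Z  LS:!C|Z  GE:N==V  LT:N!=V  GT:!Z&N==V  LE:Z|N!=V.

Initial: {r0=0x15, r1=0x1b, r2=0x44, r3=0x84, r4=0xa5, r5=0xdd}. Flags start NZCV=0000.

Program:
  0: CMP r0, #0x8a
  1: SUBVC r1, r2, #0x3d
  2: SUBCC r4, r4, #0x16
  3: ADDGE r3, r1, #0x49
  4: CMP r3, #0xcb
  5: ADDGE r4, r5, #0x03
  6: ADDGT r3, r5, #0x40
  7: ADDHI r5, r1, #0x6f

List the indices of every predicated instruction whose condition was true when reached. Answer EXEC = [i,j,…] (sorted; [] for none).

EXEC = [2,3,5,6]

[0] flags=1001 → (cmp)
[1] flags=1001 VC?F → skip
[2] flags=1001 CC?T → r4=0x8f
[3] flags=1001 GE?T → r3=0x64
[4] flags=1001 → (cmp)
[5] flags=1001 GE?T → r4=0xe0
[6] flags=1001 GT?T → r3=0x1d
[7] flags=1001 HI?F → skip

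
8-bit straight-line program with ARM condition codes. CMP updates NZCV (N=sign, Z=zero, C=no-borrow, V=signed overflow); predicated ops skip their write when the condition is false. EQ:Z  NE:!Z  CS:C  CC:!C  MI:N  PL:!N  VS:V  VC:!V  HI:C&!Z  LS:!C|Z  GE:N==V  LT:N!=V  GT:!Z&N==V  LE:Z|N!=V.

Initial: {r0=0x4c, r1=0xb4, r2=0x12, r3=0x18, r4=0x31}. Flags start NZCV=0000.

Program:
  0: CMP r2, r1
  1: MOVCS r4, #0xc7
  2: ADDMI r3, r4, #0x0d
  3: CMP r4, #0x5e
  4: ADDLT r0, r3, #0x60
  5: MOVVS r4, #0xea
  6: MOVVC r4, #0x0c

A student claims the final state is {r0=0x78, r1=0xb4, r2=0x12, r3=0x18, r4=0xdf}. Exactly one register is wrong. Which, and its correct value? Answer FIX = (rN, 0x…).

FIX = (r4, 0x0c)

[0] flags=0000 → (cmp)
[1] flags=0000 CS?F → skip
[2] flags=0000 MI?F → skip
[3] flags=1000 → (cmp)
[4] flags=1000 LT?T → r0=0x78
[5] flags=1000 VS?F → skip
[6] flags=1000 VC?T → r4=0x0c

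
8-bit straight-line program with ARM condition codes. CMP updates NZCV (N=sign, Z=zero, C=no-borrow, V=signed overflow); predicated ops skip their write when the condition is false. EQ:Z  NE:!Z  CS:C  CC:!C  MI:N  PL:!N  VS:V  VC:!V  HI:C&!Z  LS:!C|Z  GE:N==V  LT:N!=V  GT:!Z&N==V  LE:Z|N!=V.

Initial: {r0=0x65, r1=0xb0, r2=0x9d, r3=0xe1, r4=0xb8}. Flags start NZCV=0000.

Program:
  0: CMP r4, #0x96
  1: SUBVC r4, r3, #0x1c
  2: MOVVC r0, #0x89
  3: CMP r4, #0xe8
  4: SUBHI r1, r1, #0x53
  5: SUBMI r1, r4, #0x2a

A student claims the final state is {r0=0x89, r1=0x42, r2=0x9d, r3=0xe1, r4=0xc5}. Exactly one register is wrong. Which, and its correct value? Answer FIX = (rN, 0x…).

FIX = (r1, 0x9b)

0: ✓ CMP  NZCV=0010
1: ✓ SUBVC  r4←0xc5
2: ✓ MOVVC  r0←0x89
3: ✓ CMP  NZCV=1000
4: · SUBHI
5: ✓ SUBMI  r1←0x9b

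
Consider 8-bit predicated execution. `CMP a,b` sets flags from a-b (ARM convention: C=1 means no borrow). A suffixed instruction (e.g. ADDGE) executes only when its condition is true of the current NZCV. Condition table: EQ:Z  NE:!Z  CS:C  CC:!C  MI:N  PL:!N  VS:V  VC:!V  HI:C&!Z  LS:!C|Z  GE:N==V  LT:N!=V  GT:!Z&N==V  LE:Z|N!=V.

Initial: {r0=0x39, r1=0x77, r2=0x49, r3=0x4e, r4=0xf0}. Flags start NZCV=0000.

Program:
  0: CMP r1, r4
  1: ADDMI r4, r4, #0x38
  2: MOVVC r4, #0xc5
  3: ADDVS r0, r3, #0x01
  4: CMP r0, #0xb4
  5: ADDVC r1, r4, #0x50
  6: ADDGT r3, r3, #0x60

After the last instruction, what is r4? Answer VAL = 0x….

0: ✓ CMP  NZCV=1001
1: ✓ ADDMI  r4←0x28
2: · MOVVC
3: ✓ ADDVS  r0←0x4f
4: ✓ CMP  NZCV=1001
5: · ADDVC
6: ✓ ADDGT  r3←0xae

VAL = 0x28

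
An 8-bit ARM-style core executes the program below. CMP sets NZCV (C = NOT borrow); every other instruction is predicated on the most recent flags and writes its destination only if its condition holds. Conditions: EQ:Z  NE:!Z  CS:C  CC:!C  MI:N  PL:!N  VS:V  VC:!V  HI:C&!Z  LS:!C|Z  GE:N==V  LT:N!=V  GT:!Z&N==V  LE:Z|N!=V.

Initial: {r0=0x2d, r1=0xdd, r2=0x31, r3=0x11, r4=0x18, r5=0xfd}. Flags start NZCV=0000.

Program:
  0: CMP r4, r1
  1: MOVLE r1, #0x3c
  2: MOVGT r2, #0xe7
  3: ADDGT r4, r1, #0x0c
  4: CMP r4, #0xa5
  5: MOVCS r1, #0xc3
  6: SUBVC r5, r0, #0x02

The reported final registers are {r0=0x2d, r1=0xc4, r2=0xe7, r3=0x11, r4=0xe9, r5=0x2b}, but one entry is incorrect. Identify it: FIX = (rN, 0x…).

FIX = (r1, 0xc3)

0: ✓ CMP  NZCV=0000
1: · MOVLE
2: ✓ MOVGT  r2←0xe7
3: ✓ ADDGT  r4←0xe9
4: ✓ CMP  NZCV=0010
5: ✓ MOVCS  r1←0xc3
6: ✓ SUBVC  r5←0x2b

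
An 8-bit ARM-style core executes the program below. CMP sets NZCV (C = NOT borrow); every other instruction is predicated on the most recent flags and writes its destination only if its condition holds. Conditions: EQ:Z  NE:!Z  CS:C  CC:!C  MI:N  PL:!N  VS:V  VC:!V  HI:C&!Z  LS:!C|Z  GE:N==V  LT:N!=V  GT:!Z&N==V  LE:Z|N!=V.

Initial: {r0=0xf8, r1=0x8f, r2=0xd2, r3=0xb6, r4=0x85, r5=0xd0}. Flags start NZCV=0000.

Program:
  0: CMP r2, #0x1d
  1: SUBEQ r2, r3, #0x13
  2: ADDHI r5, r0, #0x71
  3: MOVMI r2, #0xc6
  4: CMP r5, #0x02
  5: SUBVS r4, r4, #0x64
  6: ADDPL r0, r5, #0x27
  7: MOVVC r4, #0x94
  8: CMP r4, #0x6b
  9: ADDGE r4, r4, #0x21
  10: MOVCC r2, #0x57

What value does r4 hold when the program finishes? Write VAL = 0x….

[0] flags=1010 → (cmp)
[1] flags=1010 EQ?F → skip
[2] flags=1010 HI?T → r5=0x69
[3] flags=1010 MI?T → r2=0xc6
[4] flags=0010 → (cmp)
[5] flags=0010 VS?F → skip
[6] flags=0010 PL?T → r0=0x90
[7] flags=0010 VC?T → r4=0x94
[8] flags=0011 → (cmp)
[9] flags=0011 GE?F → skip
[10] flags=0011 CC?F → skip

VAL = 0x94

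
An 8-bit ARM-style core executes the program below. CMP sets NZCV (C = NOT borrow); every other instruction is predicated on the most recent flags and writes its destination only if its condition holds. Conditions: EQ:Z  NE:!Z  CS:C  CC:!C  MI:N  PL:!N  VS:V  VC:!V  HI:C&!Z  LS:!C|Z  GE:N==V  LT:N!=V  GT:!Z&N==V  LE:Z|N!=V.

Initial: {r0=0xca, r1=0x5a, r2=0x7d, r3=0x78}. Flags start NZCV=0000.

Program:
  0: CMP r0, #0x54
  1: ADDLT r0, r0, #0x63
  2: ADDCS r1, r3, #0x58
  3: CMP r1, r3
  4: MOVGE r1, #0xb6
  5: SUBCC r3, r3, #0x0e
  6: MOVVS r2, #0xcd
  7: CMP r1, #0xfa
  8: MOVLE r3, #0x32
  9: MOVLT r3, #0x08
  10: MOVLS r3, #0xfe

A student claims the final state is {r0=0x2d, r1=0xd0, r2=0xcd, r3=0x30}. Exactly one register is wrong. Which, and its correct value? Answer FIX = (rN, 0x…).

FIX = (r3, 0xfe)

[0] flags=0011 → (cmp)
[1] flags=0011 LT?T → r0=0x2d
[2] flags=0011 CS?T → r1=0xd0
[3] flags=0011 → (cmp)
[4] flags=0011 GE?F → skip
[5] flags=0011 CC?F → skip
[6] flags=0011 VS?T → r2=0xcd
[7] flags=1000 → (cmp)
[8] flags=1000 LE?T → r3=0x32
[9] flags=1000 LT?T → r3=0x08
[10] flags=1000 LS?T → r3=0xfe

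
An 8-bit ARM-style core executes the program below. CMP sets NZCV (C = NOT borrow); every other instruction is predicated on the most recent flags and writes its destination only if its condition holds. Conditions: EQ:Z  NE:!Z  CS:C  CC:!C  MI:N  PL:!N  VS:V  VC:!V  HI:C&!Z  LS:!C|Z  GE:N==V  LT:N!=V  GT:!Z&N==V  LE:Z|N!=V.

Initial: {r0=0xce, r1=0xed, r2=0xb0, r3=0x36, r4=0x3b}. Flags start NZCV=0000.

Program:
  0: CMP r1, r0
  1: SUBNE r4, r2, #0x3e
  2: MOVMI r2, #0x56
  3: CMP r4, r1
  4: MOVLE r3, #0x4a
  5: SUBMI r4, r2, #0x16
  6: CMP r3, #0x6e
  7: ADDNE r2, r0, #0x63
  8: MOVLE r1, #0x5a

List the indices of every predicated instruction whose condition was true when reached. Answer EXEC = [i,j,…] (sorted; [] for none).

[0] flags=0010 → (cmp)
[1] flags=0010 NE?T → r4=0x72
[2] flags=0010 MI?F → skip
[3] flags=1001 → (cmp)
[4] flags=1001 LE?F → skip
[5] flags=1001 MI?T → r4=0x9a
[6] flags=1000 → (cmp)
[7] flags=1000 NE?T → r2=0x31
[8] flags=1000 LE?T → r1=0x5a

EXEC = [1,5,7,8]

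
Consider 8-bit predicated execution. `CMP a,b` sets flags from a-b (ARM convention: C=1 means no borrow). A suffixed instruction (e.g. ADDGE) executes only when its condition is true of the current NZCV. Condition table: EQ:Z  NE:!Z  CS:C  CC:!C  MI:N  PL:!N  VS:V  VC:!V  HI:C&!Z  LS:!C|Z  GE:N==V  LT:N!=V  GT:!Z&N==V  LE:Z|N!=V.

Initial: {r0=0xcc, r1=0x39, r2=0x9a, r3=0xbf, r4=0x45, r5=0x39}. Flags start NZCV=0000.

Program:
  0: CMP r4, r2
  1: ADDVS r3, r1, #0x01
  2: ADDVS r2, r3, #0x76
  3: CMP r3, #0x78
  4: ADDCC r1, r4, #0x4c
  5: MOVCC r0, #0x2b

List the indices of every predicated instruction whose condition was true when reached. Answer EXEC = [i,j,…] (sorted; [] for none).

[0] flags=1001 → (cmp)
[1] flags=1001 VS?T → r3=0x3a
[2] flags=1001 VS?T → r2=0xb0
[3] flags=1000 → (cmp)
[4] flags=1000 CC?T → r1=0x91
[5] flags=1000 CC?T → r0=0x2b

EXEC = [1,2,4,5]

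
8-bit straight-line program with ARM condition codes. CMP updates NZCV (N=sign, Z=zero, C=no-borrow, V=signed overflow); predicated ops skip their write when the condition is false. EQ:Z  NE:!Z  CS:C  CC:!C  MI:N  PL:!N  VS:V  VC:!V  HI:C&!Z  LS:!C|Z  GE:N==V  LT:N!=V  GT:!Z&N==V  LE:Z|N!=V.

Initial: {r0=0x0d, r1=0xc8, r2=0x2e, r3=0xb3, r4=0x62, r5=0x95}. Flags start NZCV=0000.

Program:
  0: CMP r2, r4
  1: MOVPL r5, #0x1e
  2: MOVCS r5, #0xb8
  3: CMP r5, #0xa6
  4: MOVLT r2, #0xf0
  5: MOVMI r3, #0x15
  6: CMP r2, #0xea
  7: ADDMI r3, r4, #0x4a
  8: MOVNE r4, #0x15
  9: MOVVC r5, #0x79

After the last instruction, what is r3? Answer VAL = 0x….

[0] flags=1000 → (cmp)
[1] flags=1000 PL?F → skip
[2] flags=1000 CS?F → skip
[3] flags=1000 → (cmp)
[4] flags=1000 LT?T → r2=0xf0
[5] flags=1000 MI?T → r3=0x15
[6] flags=0010 → (cmp)
[7] flags=0010 MI?F → skip
[8] flags=0010 NE?T → r4=0x15
[9] flags=0010 VC?T → r5=0x79

VAL = 0x15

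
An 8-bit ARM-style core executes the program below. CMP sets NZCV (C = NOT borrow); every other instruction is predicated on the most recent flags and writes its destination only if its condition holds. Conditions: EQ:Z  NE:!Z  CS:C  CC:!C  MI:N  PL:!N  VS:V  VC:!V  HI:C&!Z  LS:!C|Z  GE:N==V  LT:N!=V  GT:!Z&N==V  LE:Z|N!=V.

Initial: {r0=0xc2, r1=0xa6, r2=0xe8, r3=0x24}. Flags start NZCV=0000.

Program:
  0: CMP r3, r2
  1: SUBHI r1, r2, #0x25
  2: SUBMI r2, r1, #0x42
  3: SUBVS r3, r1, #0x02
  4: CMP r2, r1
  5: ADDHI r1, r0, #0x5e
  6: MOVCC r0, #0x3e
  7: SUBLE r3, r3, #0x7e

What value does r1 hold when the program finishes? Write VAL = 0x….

VAL = 0x20

0: ✓ CMP  NZCV=0000
1: · SUBHI
2: · SUBMI
3: · SUBVS
4: ✓ CMP  NZCV=0010
5: ✓ ADDHI  r1←0x20
6: · MOVCC
7: · SUBLE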